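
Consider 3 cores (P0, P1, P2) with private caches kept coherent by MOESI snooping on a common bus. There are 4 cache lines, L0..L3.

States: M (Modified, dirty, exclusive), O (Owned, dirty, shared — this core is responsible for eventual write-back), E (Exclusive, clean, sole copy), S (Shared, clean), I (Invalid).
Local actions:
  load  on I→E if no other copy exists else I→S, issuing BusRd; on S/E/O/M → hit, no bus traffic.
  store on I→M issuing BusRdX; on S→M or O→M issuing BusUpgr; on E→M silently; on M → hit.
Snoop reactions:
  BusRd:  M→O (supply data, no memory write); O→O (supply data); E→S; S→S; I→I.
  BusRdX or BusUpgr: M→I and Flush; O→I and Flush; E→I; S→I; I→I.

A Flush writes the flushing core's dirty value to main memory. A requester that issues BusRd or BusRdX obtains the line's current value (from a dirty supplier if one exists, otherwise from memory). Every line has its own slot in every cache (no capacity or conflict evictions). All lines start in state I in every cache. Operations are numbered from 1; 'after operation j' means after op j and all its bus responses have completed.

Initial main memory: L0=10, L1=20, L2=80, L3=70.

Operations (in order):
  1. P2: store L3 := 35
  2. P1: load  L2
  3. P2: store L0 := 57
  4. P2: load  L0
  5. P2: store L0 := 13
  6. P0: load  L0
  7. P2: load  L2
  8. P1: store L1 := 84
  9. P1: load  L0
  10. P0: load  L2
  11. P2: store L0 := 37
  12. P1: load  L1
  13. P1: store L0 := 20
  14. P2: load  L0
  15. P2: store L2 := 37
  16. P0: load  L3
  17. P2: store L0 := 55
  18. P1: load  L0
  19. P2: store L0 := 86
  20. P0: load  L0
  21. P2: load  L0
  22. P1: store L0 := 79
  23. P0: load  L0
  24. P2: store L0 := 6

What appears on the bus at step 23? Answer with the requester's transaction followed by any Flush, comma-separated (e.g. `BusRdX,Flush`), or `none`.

bus = BusRd

[1] P2: store L3 := 35 | P0:I, P1:I, P2:M(35) | bus: BusRdX
[2] P1: load  L2 | P0:I, P1:E(80), P2:I | bus: BusRd
[3] P2: store L0 := 57 | P0:I, P1:I, P2:M(57) | bus: BusRdX
[4] P2: load  L0 | P0:I, P1:I, P2:M(57) | bus: none
[5] P2: store L0 := 13 | P0:I, P1:I, P2:M(13) | bus: none
[6] P0: load  L0 | P0:S(13), P1:I, P2:O(13) | bus: BusRd
[7] P2: load  L2 | P0:I, P1:S(80), P2:S(80) | bus: BusRd
[8] P1: store L1 := 84 | P0:I, P1:M(84), P2:I | bus: BusRdX
[9] P1: load  L0 | P0:S(13), P1:S(13), P2:O(13) | bus: BusRd
[10] P0: load  L2 | P0:S(80), P1:S(80), P2:S(80) | bus: BusRd
[11] P2: store L0 := 37 | P0:I, P1:I, P2:M(37) | bus: BusUpgr
[12] P1: load  L1 | P0:I, P1:M(84), P2:I | bus: none
[13] P1: store L0 := 20 | P0:I, P1:M(20), P2:I | bus: BusRdX,Flush
[14] P2: load  L0 | P0:I, P1:O(20), P2:S(20) | bus: BusRd
[15] P2: store L2 := 37 | P0:I, P1:I, P2:M(37) | bus: BusUpgr
[16] P0: load  L3 | P0:S(35), P1:I, P2:O(35) | bus: BusRd
[17] P2: store L0 := 55 | P0:I, P1:I, P2:M(55) | bus: BusUpgr,Flush
[18] P1: load  L0 | P0:I, P1:S(55), P2:O(55) | bus: BusRd
[19] P2: store L0 := 86 | P0:I, P1:I, P2:M(86) | bus: BusUpgr
[20] P0: load  L0 | P0:S(86), P1:I, P2:O(86) | bus: BusRd
[21] P2: load  L0 | P0:S(86), P1:I, P2:O(86) | bus: none
[22] P1: store L0 := 79 | P0:I, P1:M(79), P2:I | bus: BusRdX,Flush
[23] P0: load  L0 | P0:S(79), P1:O(79), P2:I | bus: BusRd
[24] P2: store L0 := 6 | P0:I, P1:I, P2:M(6) | bus: BusRdX,Flush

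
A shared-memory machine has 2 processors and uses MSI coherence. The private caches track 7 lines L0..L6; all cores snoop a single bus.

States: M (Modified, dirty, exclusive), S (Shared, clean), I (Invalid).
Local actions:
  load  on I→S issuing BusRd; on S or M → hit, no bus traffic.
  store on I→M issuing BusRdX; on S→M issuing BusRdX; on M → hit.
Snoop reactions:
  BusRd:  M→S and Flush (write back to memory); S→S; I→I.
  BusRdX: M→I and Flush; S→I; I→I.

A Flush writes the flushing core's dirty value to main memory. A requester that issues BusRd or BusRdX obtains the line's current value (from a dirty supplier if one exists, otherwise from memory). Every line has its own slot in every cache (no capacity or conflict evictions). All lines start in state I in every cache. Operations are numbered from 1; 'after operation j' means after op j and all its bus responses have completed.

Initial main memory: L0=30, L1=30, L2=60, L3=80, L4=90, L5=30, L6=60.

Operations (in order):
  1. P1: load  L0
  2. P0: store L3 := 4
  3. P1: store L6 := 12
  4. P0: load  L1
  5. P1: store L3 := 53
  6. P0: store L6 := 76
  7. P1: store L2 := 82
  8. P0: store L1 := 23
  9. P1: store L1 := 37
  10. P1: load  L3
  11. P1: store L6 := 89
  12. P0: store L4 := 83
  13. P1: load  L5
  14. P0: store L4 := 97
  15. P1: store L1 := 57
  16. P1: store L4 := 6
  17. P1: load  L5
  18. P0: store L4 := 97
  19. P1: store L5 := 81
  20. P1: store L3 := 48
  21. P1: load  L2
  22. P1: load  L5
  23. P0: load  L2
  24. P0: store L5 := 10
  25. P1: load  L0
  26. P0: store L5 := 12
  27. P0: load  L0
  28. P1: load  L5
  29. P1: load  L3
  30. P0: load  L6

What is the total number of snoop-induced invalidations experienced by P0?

invalidations = 4

1. P1: load  L0  bus=[BusRd]  L0: P0=I P1=S  mem[L0]=30
2. P0: store L3 := 4  bus=[BusRdX]  L3: P0=M P1=I  mem[L3]=80
3. P1: store L6 := 12  bus=[BusRdX]  L6: P0=I P1=M  mem[L6]=60
4. P0: load  L1  bus=[BusRd]  L1: P0=S P1=I  mem[L1]=30
5. P1: store L3 := 53  bus=[BusRdX,Flush]  L3: P0=I P1=M  mem[L3]=4
6. P0: store L6 := 76  bus=[BusRdX,Flush]  L6: P0=M P1=I  mem[L6]=12
7. P1: store L2 := 82  bus=[BusRdX]  L2: P0=I P1=M  mem[L2]=60
8. P0: store L1 := 23  bus=[BusRdX]  L1: P0=M P1=I  mem[L1]=30
9. P1: store L1 := 37  bus=[BusRdX,Flush]  L1: P0=I P1=M  mem[L1]=23
10. P1: load  L3  bus=[-]  L3: P0=I P1=M  mem[L3]=4
11. P1: store L6 := 89  bus=[BusRdX,Flush]  L6: P0=I P1=M  mem[L6]=76
12. P0: store L4 := 83  bus=[BusRdX]  L4: P0=M P1=I  mem[L4]=90
13. P1: load  L5  bus=[BusRd]  L5: P0=I P1=S  mem[L5]=30
14. P0: store L4 := 97  bus=[-]  L4: P0=M P1=I  mem[L4]=90
15. P1: store L1 := 57  bus=[-]  L1: P0=I P1=M  mem[L1]=23
16. P1: store L4 := 6  bus=[BusRdX,Flush]  L4: P0=I P1=M  mem[L4]=97
17. P1: load  L5  bus=[-]  L5: P0=I P1=S  mem[L5]=30
18. P0: store L4 := 97  bus=[BusRdX,Flush]  L4: P0=M P1=I  mem[L4]=6
19. P1: store L5 := 81  bus=[BusRdX]  L5: P0=I P1=M  mem[L5]=30
20. P1: store L3 := 48  bus=[-]  L3: P0=I P1=M  mem[L3]=4
21. P1: load  L2  bus=[-]  L2: P0=I P1=M  mem[L2]=60
22. P1: load  L5  bus=[-]  L5: P0=I P1=M  mem[L5]=30
23. P0: load  L2  bus=[BusRd,Flush]  L2: P0=S P1=S  mem[L2]=82
24. P0: store L5 := 10  bus=[BusRdX,Flush]  L5: P0=M P1=I  mem[L5]=81
25. P1: load  L0  bus=[-]  L0: P0=I P1=S  mem[L0]=30
26. P0: store L5 := 12  bus=[-]  L5: P0=M P1=I  mem[L5]=81
27. P0: load  L0  bus=[BusRd]  L0: P0=S P1=S  mem[L0]=30
28. P1: load  L5  bus=[BusRd,Flush]  L5: P0=S P1=S  mem[L5]=12
29. P1: load  L3  bus=[-]  L3: P0=I P1=M  mem[L3]=4
30. P0: load  L6  bus=[BusRd,Flush]  L6: P0=S P1=S  mem[L6]=89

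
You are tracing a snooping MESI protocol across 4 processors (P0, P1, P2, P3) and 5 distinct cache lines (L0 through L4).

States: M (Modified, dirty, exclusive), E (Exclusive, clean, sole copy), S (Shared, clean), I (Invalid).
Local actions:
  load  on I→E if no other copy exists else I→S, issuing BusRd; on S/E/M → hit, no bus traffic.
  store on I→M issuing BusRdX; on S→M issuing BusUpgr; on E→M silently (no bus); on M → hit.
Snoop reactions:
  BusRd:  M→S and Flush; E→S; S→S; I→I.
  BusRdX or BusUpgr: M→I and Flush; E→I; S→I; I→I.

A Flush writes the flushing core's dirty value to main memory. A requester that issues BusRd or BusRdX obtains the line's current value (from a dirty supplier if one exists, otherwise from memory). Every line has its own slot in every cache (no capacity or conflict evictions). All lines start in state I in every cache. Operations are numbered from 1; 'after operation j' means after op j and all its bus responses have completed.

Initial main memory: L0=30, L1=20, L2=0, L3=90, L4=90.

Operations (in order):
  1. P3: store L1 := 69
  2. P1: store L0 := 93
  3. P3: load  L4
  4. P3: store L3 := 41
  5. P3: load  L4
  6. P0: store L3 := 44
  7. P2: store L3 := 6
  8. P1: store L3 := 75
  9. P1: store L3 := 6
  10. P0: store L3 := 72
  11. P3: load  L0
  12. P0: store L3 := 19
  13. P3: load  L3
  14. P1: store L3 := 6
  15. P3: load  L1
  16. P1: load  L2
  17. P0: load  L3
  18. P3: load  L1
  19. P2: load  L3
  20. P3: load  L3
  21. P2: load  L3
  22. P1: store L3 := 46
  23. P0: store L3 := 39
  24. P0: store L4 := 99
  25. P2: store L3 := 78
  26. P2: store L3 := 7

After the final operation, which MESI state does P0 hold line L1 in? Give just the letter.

state = I

1. P3: store L1 := 69  bus=[BusRdX]  L1: P0=I P1=I P2=I P3=M  mem[L1]=20
2. P1: store L0 := 93  bus=[BusRdX]  L0: P0=I P1=M P2=I P3=I  mem[L0]=30
3. P3: load  L4  bus=[BusRd]  L4: P0=I P1=I P2=I P3=E  mem[L4]=90
4. P3: store L3 := 41  bus=[BusRdX]  L3: P0=I P1=I P2=I P3=M  mem[L3]=90
5. P3: load  L4  bus=[-]  L4: P0=I P1=I P2=I P3=E  mem[L4]=90
6. P0: store L3 := 44  bus=[BusRdX,Flush]  L3: P0=M P1=I P2=I P3=I  mem[L3]=41
7. P2: store L3 := 6  bus=[BusRdX,Flush]  L3: P0=I P1=I P2=M P3=I  mem[L3]=44
8. P1: store L3 := 75  bus=[BusRdX,Flush]  L3: P0=I P1=M P2=I P3=I  mem[L3]=6
9. P1: store L3 := 6  bus=[-]  L3: P0=I P1=M P2=I P3=I  mem[L3]=6
10. P0: store L3 := 72  bus=[BusRdX,Flush]  L3: P0=M P1=I P2=I P3=I  mem[L3]=6
11. P3: load  L0  bus=[BusRd,Flush]  L0: P0=I P1=S P2=I P3=S  mem[L0]=93
12. P0: store L3 := 19  bus=[-]  L3: P0=M P1=I P2=I P3=I  mem[L3]=6
13. P3: load  L3  bus=[BusRd,Flush]  L3: P0=S P1=I P2=I P3=S  mem[L3]=19
14. P1: store L3 := 6  bus=[BusRdX]  L3: P0=I P1=M P2=I P3=I  mem[L3]=19
15. P3: load  L1  bus=[-]  L1: P0=I P1=I P2=I P3=M  mem[L1]=20
16. P1: load  L2  bus=[BusRd]  L2: P0=I P1=E P2=I P3=I  mem[L2]=0
17. P0: load  L3  bus=[BusRd,Flush]  L3: P0=S P1=S P2=I P3=I  mem[L3]=6
18. P3: load  L1  bus=[-]  L1: P0=I P1=I P2=I P3=M  mem[L1]=20
19. P2: load  L3  bus=[BusRd]  L3: P0=S P1=S P2=S P3=I  mem[L3]=6
20. P3: load  L3  bus=[BusRd]  L3: P0=S P1=S P2=S P3=S  mem[L3]=6
21. P2: load  L3  bus=[-]  L3: P0=S P1=S P2=S P3=S  mem[L3]=6
22. P1: store L3 := 46  bus=[BusUpgr]  L3: P0=I P1=M P2=I P3=I  mem[L3]=6
23. P0: store L3 := 39  bus=[BusRdX,Flush]  L3: P0=M P1=I P2=I P3=I  mem[L3]=46
24. P0: store L4 := 99  bus=[BusRdX]  L4: P0=M P1=I P2=I P3=I  mem[L4]=90
25. P2: store L3 := 78  bus=[BusRdX,Flush]  L3: P0=I P1=I P2=M P3=I  mem[L3]=39
26. P2: store L3 := 7  bus=[-]  L3: P0=I P1=I P2=M P3=I  mem[L3]=39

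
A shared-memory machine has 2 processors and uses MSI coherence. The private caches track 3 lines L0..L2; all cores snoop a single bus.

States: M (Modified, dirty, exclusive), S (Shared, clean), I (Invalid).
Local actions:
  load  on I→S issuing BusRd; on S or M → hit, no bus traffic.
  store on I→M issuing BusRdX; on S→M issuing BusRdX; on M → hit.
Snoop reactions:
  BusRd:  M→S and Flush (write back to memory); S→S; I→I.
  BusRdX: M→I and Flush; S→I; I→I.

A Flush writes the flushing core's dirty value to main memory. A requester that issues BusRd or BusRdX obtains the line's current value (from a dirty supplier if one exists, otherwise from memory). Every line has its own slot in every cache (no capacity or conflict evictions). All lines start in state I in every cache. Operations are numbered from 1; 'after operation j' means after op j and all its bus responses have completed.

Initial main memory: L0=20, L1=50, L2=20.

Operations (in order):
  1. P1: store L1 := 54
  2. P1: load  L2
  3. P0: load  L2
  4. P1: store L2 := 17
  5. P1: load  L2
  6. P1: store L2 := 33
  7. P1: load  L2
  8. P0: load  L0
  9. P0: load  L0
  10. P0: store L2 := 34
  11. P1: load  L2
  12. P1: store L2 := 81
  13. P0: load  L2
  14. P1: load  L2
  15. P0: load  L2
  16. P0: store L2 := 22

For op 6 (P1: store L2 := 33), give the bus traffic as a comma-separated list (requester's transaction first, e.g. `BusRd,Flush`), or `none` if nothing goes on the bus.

1. P1: store L1 := 54  bus=[BusRdX]  L1: P0=I P1=M  mem[L1]=50
2. P1: load  L2  bus=[BusRd]  L2: P0=I P1=S  mem[L2]=20
3. P0: load  L2  bus=[BusRd]  L2: P0=S P1=S  mem[L2]=20
4. P1: store L2 := 17  bus=[BusRdX]  L2: P0=I P1=M  mem[L2]=20
5. P1: load  L2  bus=[-]  L2: P0=I P1=M  mem[L2]=20
6. P1: store L2 := 33  bus=[-]  L2: P0=I P1=M  mem[L2]=20
7. P1: load  L2  bus=[-]  L2: P0=I P1=M  mem[L2]=20
8. P0: load  L0  bus=[BusRd]  L0: P0=S P1=I  mem[L0]=20
9. P0: load  L0  bus=[-]  L0: P0=S P1=I  mem[L0]=20
10. P0: store L2 := 34  bus=[BusRdX,Flush]  L2: P0=M P1=I  mem[L2]=33
11. P1: load  L2  bus=[BusRd,Flush]  L2: P0=S P1=S  mem[L2]=34
12. P1: store L2 := 81  bus=[BusRdX]  L2: P0=I P1=M  mem[L2]=34
13. P0: load  L2  bus=[BusRd,Flush]  L2: P0=S P1=S  mem[L2]=81
14. P1: load  L2  bus=[-]  L2: P0=S P1=S  mem[L2]=81
15. P0: load  L2  bus=[-]  L2: P0=S P1=S  mem[L2]=81
16. P0: store L2 := 22  bus=[BusRdX]  L2: P0=M P1=I  mem[L2]=81

bus = none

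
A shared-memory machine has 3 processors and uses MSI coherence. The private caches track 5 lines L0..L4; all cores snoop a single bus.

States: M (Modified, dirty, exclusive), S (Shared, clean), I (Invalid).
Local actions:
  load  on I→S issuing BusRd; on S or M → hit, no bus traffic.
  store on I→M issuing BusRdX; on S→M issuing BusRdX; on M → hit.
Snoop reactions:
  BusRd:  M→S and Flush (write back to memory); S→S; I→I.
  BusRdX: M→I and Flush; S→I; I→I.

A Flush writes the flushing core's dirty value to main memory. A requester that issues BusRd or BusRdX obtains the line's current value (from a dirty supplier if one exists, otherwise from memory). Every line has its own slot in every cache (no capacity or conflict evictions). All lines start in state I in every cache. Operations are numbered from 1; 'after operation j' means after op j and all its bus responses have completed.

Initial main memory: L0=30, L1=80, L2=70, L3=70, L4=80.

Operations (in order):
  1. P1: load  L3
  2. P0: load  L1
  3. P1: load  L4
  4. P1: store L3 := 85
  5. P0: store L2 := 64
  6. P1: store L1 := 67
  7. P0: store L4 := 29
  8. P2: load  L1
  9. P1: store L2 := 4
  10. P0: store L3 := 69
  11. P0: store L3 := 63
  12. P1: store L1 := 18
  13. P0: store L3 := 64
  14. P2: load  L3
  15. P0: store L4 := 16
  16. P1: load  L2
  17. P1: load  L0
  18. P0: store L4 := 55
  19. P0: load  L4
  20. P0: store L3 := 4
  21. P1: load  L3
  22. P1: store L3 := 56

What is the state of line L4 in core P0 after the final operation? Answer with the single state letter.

state = M

[1] P1: load  L3 | P0:I, P1:S(70), P2:I | bus: BusRd
[2] P0: load  L1 | P0:S(80), P1:I, P2:I | bus: BusRd
[3] P1: load  L4 | P0:I, P1:S(80), P2:I | bus: BusRd
[4] P1: store L3 := 85 | P0:I, P1:M(85), P2:I | bus: BusRdX
[5] P0: store L2 := 64 | P0:M(64), P1:I, P2:I | bus: BusRdX
[6] P1: store L1 := 67 | P0:I, P1:M(67), P2:I | bus: BusRdX
[7] P0: store L4 := 29 | P0:M(29), P1:I, P2:I | bus: BusRdX
[8] P2: load  L1 | P0:I, P1:S(67), P2:S(67) | bus: BusRd,Flush
[9] P1: store L2 := 4 | P0:I, P1:M(4), P2:I | bus: BusRdX,Flush
[10] P0: store L3 := 69 | P0:M(69), P1:I, P2:I | bus: BusRdX,Flush
[11] P0: store L3 := 63 | P0:M(63), P1:I, P2:I | bus: none
[12] P1: store L1 := 18 | P0:I, P1:M(18), P2:I | bus: BusRdX
[13] P0: store L3 := 64 | P0:M(64), P1:I, P2:I | bus: none
[14] P2: load  L3 | P0:S(64), P1:I, P2:S(64) | bus: BusRd,Flush
[15] P0: store L4 := 16 | P0:M(16), P1:I, P2:I | bus: none
[16] P1: load  L2 | P0:I, P1:M(4), P2:I | bus: none
[17] P1: load  L0 | P0:I, P1:S(30), P2:I | bus: BusRd
[18] P0: store L4 := 55 | P0:M(55), P1:I, P2:I | bus: none
[19] P0: load  L4 | P0:M(55), P1:I, P2:I | bus: none
[20] P0: store L3 := 4 | P0:M(4), P1:I, P2:I | bus: BusRdX
[21] P1: load  L3 | P0:S(4), P1:S(4), P2:I | bus: BusRd,Flush
[22] P1: store L3 := 56 | P0:I, P1:M(56), P2:I | bus: BusRdX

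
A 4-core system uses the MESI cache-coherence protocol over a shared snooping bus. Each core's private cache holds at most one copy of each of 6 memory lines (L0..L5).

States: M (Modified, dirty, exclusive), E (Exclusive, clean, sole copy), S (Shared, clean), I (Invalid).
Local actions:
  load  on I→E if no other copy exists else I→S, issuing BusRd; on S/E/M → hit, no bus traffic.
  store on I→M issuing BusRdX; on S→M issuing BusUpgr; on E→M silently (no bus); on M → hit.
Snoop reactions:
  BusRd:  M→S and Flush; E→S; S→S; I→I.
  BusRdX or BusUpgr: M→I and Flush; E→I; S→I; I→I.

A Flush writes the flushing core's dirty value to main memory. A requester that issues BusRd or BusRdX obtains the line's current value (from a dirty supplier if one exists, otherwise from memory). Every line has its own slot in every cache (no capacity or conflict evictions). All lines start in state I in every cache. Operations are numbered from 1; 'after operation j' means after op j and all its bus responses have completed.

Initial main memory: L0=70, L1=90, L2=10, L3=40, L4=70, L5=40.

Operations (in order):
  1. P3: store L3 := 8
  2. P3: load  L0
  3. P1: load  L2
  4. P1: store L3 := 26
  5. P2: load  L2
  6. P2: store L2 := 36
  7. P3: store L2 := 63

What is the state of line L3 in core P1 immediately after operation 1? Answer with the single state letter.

state = I

[1] P3: store L3 := 8 | P0:I, P1:I, P2:I, P3:M(8) | bus: BusRdX
[2] P3: load  L0 | P0:I, P1:I, P2:I, P3:E(70) | bus: BusRd
[3] P1: load  L2 | P0:I, P1:E(10), P2:I, P3:I | bus: BusRd
[4] P1: store L3 := 26 | P0:I, P1:M(26), P2:I, P3:I | bus: BusRdX,Flush
[5] P2: load  L2 | P0:I, P1:S(10), P2:S(10), P3:I | bus: BusRd
[6] P2: store L2 := 36 | P0:I, P1:I, P2:M(36), P3:I | bus: BusUpgr
[7] P3: store L2 := 63 | P0:I, P1:I, P2:I, P3:M(63) | bus: BusRdX,Flush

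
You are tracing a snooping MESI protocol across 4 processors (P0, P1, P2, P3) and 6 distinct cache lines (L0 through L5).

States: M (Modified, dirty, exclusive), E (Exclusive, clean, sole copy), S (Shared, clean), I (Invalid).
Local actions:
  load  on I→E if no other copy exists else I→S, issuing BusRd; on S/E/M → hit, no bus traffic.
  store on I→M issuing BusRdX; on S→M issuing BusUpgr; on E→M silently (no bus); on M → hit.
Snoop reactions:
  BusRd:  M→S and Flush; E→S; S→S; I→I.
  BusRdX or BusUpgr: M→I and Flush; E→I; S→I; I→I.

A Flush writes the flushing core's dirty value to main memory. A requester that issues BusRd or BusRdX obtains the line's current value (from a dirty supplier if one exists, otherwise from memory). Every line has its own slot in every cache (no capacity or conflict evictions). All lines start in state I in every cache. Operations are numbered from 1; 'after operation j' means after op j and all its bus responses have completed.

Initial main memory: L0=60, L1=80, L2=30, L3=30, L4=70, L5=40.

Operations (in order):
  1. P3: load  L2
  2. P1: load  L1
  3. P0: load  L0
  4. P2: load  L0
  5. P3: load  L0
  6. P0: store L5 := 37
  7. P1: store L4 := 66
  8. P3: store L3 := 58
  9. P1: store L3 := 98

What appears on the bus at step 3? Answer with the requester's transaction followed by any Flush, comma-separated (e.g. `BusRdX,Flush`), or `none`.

  op1 P3: load  L2 → I/I/I/E on L2; bus BusRd; mem=30
  op2 P1: load  L1 → I/E/I/I on L1; bus BusRd; mem=80
  op3 P0: load  L0 → E/I/I/I on L0; bus BusRd; mem=60
  op4 P2: load  L0 → S/I/S/I on L0; bus BusRd; mem=60
  op5 P3: load  L0 → S/I/S/S on L0; bus BusRd; mem=60
  op6 P0: store L5 := 37 → M/I/I/I on L5; bus BusRdX; mem=40
  op7 P1: store L4 := 66 → I/M/I/I on L4; bus BusRdX; mem=70
  op8 P3: store L3 := 58 → I/I/I/M on L3; bus BusRdX; mem=30
  op9 P1: store L3 := 98 → I/M/I/I on L3; bus BusRdX Flush; mem=58

bus = BusRd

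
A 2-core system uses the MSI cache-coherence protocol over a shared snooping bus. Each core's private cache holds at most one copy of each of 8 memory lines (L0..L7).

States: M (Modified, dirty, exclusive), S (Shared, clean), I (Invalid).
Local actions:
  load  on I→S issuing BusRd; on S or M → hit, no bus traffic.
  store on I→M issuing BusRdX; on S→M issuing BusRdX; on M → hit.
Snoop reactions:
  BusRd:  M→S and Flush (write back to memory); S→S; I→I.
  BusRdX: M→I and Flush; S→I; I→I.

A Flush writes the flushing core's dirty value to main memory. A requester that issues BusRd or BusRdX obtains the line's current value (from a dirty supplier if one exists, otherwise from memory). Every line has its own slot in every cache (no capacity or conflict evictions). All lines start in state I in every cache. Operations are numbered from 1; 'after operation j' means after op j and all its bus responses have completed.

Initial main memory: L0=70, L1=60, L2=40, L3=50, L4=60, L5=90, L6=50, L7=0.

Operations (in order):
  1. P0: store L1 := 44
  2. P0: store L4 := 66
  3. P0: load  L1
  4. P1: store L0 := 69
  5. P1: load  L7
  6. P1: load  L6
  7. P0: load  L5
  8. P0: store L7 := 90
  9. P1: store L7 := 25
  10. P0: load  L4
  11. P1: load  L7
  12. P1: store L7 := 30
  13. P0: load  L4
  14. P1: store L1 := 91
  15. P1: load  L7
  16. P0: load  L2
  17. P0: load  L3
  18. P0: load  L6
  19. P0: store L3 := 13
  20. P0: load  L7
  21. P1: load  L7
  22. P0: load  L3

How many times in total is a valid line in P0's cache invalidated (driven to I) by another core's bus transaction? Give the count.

invalidations = 2

[1] P0: store L1 := 44 | P0:M(44), P1:I | bus: BusRdX
[2] P0: store L4 := 66 | P0:M(66), P1:I | bus: BusRdX
[3] P0: load  L1 | P0:M(44), P1:I | bus: none
[4] P1: store L0 := 69 | P0:I, P1:M(69) | bus: BusRdX
[5] P1: load  L7 | P0:I, P1:S(0) | bus: BusRd
[6] P1: load  L6 | P0:I, P1:S(50) | bus: BusRd
[7] P0: load  L5 | P0:S(90), P1:I | bus: BusRd
[8] P0: store L7 := 90 | P0:M(90), P1:I | bus: BusRdX
[9] P1: store L7 := 25 | P0:I, P1:M(25) | bus: BusRdX,Flush
[10] P0: load  L4 | P0:M(66), P1:I | bus: none
[11] P1: load  L7 | P0:I, P1:M(25) | bus: none
[12] P1: store L7 := 30 | P0:I, P1:M(30) | bus: none
[13] P0: load  L4 | P0:M(66), P1:I | bus: none
[14] P1: store L1 := 91 | P0:I, P1:M(91) | bus: BusRdX,Flush
[15] P1: load  L7 | P0:I, P1:M(30) | bus: none
[16] P0: load  L2 | P0:S(40), P1:I | bus: BusRd
[17] P0: load  L3 | P0:S(50), P1:I | bus: BusRd
[18] P0: load  L6 | P0:S(50), P1:S(50) | bus: BusRd
[19] P0: store L3 := 13 | P0:M(13), P1:I | bus: BusRdX
[20] P0: load  L7 | P0:S(30), P1:S(30) | bus: BusRd,Flush
[21] P1: load  L7 | P0:S(30), P1:S(30) | bus: none
[22] P0: load  L3 | P0:M(13), P1:I | bus: none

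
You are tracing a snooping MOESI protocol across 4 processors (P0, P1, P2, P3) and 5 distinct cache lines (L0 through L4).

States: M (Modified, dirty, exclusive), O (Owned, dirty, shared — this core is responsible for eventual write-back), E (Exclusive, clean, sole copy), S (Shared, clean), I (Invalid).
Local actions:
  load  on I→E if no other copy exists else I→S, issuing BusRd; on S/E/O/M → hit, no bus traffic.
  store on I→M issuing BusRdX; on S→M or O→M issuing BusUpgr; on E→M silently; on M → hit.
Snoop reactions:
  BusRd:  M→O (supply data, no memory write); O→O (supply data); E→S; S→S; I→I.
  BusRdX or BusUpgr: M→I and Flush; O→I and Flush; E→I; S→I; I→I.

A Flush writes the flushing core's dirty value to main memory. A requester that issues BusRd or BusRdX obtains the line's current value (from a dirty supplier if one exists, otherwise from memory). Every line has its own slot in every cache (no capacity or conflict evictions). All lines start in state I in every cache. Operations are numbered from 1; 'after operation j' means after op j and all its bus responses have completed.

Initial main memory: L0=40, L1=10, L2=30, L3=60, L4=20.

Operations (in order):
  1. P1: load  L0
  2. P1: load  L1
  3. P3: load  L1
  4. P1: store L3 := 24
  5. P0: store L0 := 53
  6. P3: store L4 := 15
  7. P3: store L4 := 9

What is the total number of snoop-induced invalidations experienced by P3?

invalidations = 0

[1] P1: load  L0 | P0:I, P1:E(40), P2:I, P3:I | bus: BusRd
[2] P1: load  L1 | P0:I, P1:E(10), P2:I, P3:I | bus: BusRd
[3] P3: load  L1 | P0:I, P1:S(10), P2:I, P3:S(10) | bus: BusRd
[4] P1: store L3 := 24 | P0:I, P1:M(24), P2:I, P3:I | bus: BusRdX
[5] P0: store L0 := 53 | P0:M(53), P1:I, P2:I, P3:I | bus: BusRdX
[6] P3: store L4 := 15 | P0:I, P1:I, P2:I, P3:M(15) | bus: BusRdX
[7] P3: store L4 := 9 | P0:I, P1:I, P2:I, P3:M(9) | bus: none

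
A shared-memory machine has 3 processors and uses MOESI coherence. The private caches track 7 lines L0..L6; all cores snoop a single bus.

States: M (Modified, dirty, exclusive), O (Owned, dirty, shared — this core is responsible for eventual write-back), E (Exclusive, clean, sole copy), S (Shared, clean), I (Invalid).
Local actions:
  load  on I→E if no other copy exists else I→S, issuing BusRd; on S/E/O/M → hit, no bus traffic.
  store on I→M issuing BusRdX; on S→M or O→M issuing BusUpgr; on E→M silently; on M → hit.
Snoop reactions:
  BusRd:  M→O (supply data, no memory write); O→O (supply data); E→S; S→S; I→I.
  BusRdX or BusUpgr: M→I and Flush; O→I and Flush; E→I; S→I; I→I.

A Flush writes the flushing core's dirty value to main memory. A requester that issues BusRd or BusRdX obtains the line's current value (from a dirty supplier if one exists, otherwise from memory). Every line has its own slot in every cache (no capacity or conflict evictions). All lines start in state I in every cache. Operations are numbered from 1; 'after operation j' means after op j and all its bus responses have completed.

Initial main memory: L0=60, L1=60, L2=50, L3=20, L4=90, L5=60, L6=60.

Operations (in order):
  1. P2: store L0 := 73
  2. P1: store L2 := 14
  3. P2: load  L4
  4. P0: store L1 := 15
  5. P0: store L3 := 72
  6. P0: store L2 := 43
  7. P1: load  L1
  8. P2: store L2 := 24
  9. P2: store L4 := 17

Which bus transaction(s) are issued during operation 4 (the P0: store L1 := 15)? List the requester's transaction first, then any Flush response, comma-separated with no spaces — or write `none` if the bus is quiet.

step 1: P2: store L0 := 73  ⟶  IIM  (L0)  txn=BusRdX  M[L0]=60
step 2: P1: store L2 := 14  ⟶  IMI  (L2)  txn=BusRdX  M[L2]=50
step 3: P2: load  L4  ⟶  IIE  (L4)  txn=BusRd  M[L4]=90
step 4: P0: store L1 := 15  ⟶  MII  (L1)  txn=BusRdX  M[L1]=60
step 5: P0: store L3 := 72  ⟶  MII  (L3)  txn=BusRdX  M[L3]=20
step 6: P0: store L2 := 43  ⟶  MII  (L2)  txn=BusRdX+Flush  M[L2]=14
step 7: P1: load  L1  ⟶  OSI  (L1)  txn=BusRd  M[L1]=60
step 8: P2: store L2 := 24  ⟶  IIM  (L2)  txn=BusRdX+Flush  M[L2]=43
step 9: P2: store L4 := 17  ⟶  IIM  (L4)  txn=∅  M[L4]=90

bus = BusRdX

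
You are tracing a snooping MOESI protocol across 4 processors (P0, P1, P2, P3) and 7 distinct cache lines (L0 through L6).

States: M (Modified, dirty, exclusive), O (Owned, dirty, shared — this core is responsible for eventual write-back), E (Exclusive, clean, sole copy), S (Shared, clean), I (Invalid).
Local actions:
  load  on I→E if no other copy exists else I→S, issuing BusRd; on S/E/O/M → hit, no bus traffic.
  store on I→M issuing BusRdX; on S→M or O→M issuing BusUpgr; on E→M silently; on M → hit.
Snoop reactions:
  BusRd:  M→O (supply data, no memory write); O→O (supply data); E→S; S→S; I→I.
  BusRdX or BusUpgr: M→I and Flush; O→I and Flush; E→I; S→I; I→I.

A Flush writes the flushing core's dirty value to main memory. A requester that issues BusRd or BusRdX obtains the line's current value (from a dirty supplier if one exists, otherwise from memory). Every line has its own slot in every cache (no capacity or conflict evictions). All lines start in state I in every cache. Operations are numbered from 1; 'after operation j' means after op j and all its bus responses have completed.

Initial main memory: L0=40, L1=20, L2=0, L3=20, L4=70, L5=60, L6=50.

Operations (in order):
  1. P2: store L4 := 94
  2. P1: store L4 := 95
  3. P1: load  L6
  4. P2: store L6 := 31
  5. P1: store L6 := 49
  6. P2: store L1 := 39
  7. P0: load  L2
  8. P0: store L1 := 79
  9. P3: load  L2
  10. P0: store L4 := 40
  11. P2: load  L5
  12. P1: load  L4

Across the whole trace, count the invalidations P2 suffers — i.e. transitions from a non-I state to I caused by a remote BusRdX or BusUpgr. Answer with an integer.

step 1: P2: store L4 := 94  ⟶  IIMI  (L4)  txn=BusRdX  M[L4]=70
step 2: P1: store L4 := 95  ⟶  IMII  (L4)  txn=BusRdX+Flush  M[L4]=94
step 3: P1: load  L6  ⟶  IEII  (L6)  txn=BusRd  M[L6]=50
step 4: P2: store L6 := 31  ⟶  IIMI  (L6)  txn=BusRdX  M[L6]=50
step 5: P1: store L6 := 49  ⟶  IMII  (L6)  txn=BusRdX+Flush  M[L6]=31
step 6: P2: store L1 := 39  ⟶  IIMI  (L1)  txn=BusRdX  M[L1]=20
step 7: P0: load  L2  ⟶  EIII  (L2)  txn=BusRd  M[L2]=0
step 8: P0: store L1 := 79  ⟶  MIII  (L1)  txn=BusRdX+Flush  M[L1]=39
step 9: P3: load  L2  ⟶  SIIS  (L2)  txn=BusRd  M[L2]=0
step 10: P0: store L4 := 40  ⟶  MIII  (L4)  txn=BusRdX+Flush  M[L4]=95
step 11: P2: load  L5  ⟶  IIEI  (L5)  txn=BusRd  M[L5]=60
step 12: P1: load  L4  ⟶  OSII  (L4)  txn=BusRd  M[L4]=95

invalidations = 3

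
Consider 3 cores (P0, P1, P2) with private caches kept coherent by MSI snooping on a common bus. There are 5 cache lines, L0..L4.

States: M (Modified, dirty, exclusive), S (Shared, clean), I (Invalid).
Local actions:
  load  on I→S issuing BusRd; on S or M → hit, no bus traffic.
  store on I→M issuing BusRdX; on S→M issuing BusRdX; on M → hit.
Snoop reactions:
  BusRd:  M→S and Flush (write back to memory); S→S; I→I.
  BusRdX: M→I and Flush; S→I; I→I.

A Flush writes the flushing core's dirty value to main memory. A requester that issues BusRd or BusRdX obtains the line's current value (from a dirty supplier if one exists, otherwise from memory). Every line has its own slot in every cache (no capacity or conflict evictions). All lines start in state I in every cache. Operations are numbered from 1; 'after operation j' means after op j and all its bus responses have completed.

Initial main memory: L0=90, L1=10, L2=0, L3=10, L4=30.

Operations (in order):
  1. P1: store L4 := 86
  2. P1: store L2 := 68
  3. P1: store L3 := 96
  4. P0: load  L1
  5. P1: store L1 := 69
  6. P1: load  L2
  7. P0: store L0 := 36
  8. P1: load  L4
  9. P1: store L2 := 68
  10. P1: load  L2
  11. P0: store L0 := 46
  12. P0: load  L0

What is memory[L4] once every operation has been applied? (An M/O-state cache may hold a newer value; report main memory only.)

memory[L4] = 30

1. P1: store L4 := 86  bus=[BusRdX]  L4: P0=I P1=M P2=I  mem[L4]=30
2. P1: store L2 := 68  bus=[BusRdX]  L2: P0=I P1=M P2=I  mem[L2]=0
3. P1: store L3 := 96  bus=[BusRdX]  L3: P0=I P1=M P2=I  mem[L3]=10
4. P0: load  L1  bus=[BusRd]  L1: P0=S P1=I P2=I  mem[L1]=10
5. P1: store L1 := 69  bus=[BusRdX]  L1: P0=I P1=M P2=I  mem[L1]=10
6. P1: load  L2  bus=[-]  L2: P0=I P1=M P2=I  mem[L2]=0
7. P0: store L0 := 36  bus=[BusRdX]  L0: P0=M P1=I P2=I  mem[L0]=90
8. P1: load  L4  bus=[-]  L4: P0=I P1=M P2=I  mem[L4]=30
9. P1: store L2 := 68  bus=[-]  L2: P0=I P1=M P2=I  mem[L2]=0
10. P1: load  L2  bus=[-]  L2: P0=I P1=M P2=I  mem[L2]=0
11. P0: store L0 := 46  bus=[-]  L0: P0=M P1=I P2=I  mem[L0]=90
12. P0: load  L0  bus=[-]  L0: P0=M P1=I P2=I  mem[L0]=90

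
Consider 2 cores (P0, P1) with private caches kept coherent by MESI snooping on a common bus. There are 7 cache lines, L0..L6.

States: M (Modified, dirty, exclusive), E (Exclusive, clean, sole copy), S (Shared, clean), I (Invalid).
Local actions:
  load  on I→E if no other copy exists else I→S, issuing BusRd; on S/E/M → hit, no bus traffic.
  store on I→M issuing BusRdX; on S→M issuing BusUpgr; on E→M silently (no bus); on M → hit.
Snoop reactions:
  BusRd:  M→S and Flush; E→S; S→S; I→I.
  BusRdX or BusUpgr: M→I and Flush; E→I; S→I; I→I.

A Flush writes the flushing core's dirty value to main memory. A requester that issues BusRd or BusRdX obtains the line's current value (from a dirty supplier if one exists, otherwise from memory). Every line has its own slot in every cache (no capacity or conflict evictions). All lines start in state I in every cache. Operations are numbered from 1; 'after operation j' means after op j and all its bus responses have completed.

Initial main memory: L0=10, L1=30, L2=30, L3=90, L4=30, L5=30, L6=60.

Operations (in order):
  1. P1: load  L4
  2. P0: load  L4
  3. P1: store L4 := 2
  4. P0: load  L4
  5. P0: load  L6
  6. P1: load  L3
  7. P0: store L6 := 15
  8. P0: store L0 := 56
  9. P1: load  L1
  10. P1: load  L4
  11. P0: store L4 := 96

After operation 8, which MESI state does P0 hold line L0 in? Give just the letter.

state = M

  op1 P1: load  L4 → I/E on L4; bus BusRd; mem=30
  op2 P0: load  L4 → S/S on L4; bus BusRd; mem=30
  op3 P1: store L4 := 2 → I/M on L4; bus BusUpgr; mem=30
  op4 P0: load  L4 → S/S on L4; bus BusRd Flush; mem=2
  op5 P0: load  L6 → E/I on L6; bus BusRd; mem=60
  op6 P1: load  L3 → I/E on L3; bus BusRd; mem=90
  op7 P0: store L6 := 15 → M/I on L6; bus (none); mem=60
  op8 P0: store L0 := 56 → M/I on L0; bus BusRdX; mem=10
  op9 P1: load  L1 → I/E on L1; bus BusRd; mem=30
  op10 P1: load  L4 → S/S on L4; bus (none); mem=2
  op11 P0: store L4 := 96 → M/I on L4; bus BusUpgr; mem=2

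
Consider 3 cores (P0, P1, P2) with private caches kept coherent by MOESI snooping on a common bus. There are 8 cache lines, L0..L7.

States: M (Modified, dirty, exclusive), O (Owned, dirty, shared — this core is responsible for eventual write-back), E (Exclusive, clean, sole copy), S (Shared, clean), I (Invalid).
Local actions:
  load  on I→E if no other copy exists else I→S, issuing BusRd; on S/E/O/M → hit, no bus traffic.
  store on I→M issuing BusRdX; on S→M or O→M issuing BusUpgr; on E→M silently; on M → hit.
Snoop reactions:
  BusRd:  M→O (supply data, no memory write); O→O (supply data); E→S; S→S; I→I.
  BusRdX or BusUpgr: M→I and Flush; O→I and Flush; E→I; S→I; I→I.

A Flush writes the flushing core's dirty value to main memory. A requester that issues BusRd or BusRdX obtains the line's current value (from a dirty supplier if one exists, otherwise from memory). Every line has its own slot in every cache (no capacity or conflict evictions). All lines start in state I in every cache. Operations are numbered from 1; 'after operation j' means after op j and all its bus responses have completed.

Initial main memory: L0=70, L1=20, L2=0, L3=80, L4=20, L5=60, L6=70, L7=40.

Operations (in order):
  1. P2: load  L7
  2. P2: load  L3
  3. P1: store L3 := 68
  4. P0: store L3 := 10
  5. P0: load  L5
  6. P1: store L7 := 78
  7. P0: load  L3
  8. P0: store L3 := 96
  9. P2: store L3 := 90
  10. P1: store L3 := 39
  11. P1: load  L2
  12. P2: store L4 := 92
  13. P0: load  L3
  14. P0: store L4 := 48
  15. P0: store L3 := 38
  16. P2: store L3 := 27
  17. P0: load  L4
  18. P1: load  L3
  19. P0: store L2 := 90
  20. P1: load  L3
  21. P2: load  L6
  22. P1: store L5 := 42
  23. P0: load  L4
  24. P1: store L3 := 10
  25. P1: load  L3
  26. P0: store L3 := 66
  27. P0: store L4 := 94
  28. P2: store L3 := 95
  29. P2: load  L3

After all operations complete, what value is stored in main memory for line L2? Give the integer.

memory[L2] = 0

  op1 P2: load  L7 → I/I/E on L7; bus BusRd; mem=40
  op2 P2: load  L3 → I/I/E on L3; bus BusRd; mem=80
  op3 P1: store L3 := 68 → I/M/I on L3; bus BusRdX; mem=80
  op4 P0: store L3 := 10 → M/I/I on L3; bus BusRdX Flush; mem=68
  op5 P0: load  L5 → E/I/I on L5; bus BusRd; mem=60
  op6 P1: store L7 := 78 → I/M/I on L7; bus BusRdX; mem=40
  op7 P0: load  L3 → M/I/I on L3; bus (none); mem=68
  op8 P0: store L3 := 96 → M/I/I on L3; bus (none); mem=68
  op9 P2: store L3 := 90 → I/I/M on L3; bus BusRdX Flush; mem=96
  op10 P1: store L3 := 39 → I/M/I on L3; bus BusRdX Flush; mem=90
  op11 P1: load  L2 → I/E/I on L2; bus BusRd; mem=0
  op12 P2: store L4 := 92 → I/I/M on L4; bus BusRdX; mem=20
  op13 P0: load  L3 → S/O/I on L3; bus BusRd; mem=90
  op14 P0: store L4 := 48 → M/I/I on L4; bus BusRdX Flush; mem=92
  op15 P0: store L3 := 38 → M/I/I on L3; bus BusUpgr Flush; mem=39
  op16 P2: store L3 := 27 → I/I/M on L3; bus BusRdX Flush; mem=38
  op17 P0: load  L4 → M/I/I on L4; bus (none); mem=92
  op18 P1: load  L3 → I/S/O on L3; bus BusRd; mem=38
  op19 P0: store L2 := 90 → M/I/I on L2; bus BusRdX; mem=0
  op20 P1: load  L3 → I/S/O on L3; bus (none); mem=38
  op21 P2: load  L6 → I/I/E on L6; bus BusRd; mem=70
  op22 P1: store L5 := 42 → I/M/I on L5; bus BusRdX; mem=60
  op23 P0: load  L4 → M/I/I on L4; bus (none); mem=92
  op24 P1: store L3 := 10 → I/M/I on L3; bus BusUpgr Flush; mem=27
  op25 P1: load  L3 → I/M/I on L3; bus (none); mem=27
  op26 P0: store L3 := 66 → M/I/I on L3; bus BusRdX Flush; mem=10
  op27 P0: store L4 := 94 → M/I/I on L4; bus (none); mem=92
  op28 P2: store L3 := 95 → I/I/M on L3; bus BusRdX Flush; mem=66
  op29 P2: load  L3 → I/I/M on L3; bus (none); mem=66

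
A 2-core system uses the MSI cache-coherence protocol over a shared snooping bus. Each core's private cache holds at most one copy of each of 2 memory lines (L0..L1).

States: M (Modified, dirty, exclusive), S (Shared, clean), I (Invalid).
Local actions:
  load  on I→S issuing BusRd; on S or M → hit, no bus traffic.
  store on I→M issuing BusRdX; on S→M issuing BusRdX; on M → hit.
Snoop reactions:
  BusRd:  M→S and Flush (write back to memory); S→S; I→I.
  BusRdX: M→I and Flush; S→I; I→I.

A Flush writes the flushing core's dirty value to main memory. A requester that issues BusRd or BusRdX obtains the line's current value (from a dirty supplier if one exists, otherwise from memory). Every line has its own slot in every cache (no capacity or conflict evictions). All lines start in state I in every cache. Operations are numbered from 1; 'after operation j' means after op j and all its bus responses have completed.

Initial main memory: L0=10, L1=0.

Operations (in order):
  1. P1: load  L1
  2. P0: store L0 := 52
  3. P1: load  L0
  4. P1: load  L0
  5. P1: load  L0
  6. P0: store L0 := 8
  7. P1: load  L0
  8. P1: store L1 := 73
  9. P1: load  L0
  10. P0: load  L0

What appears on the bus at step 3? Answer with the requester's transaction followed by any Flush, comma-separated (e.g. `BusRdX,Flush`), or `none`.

bus = BusRd,Flush

[1] P1: load  L1 | P0:I, P1:S(0) | bus: BusRd
[2] P0: store L0 := 52 | P0:M(52), P1:I | bus: BusRdX
[3] P1: load  L0 | P0:S(52), P1:S(52) | bus: BusRd,Flush
[4] P1: load  L0 | P0:S(52), P1:S(52) | bus: none
[5] P1: load  L0 | P0:S(52), P1:S(52) | bus: none
[6] P0: store L0 := 8 | P0:M(8), P1:I | bus: BusRdX
[7] P1: load  L0 | P0:S(8), P1:S(8) | bus: BusRd,Flush
[8] P1: store L1 := 73 | P0:I, P1:M(73) | bus: BusRdX
[9] P1: load  L0 | P0:S(8), P1:S(8) | bus: none
[10] P0: load  L0 | P0:S(8), P1:S(8) | bus: none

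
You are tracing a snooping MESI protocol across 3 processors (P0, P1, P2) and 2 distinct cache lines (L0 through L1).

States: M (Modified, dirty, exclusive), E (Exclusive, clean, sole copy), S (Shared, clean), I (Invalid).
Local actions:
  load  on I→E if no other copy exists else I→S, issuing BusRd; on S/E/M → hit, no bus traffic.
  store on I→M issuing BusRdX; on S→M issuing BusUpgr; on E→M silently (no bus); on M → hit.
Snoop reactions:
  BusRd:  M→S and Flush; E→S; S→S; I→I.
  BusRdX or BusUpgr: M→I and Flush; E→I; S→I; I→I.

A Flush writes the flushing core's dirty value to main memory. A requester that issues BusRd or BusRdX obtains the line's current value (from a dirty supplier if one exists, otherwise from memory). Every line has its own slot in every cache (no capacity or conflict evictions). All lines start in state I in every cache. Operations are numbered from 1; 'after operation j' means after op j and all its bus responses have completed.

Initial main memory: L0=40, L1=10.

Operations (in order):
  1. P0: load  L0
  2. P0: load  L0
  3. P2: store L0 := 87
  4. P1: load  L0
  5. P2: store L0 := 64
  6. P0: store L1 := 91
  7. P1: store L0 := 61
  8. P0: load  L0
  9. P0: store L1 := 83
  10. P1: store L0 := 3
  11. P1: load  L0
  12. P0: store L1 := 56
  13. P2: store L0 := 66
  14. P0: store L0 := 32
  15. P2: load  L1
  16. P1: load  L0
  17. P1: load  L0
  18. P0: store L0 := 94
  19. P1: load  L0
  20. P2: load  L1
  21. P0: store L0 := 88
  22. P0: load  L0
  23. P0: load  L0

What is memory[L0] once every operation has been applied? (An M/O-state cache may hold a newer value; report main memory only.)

memory[L0] = 94

1. P0: load  L0  bus=[BusRd]  L0: P0=E P1=I P2=I  mem[L0]=40
2. P0: load  L0  bus=[-]  L0: P0=E P1=I P2=I  mem[L0]=40
3. P2: store L0 := 87  bus=[BusRdX]  L0: P0=I P1=I P2=M  mem[L0]=40
4. P1: load  L0  bus=[BusRd,Flush]  L0: P0=I P1=S P2=S  mem[L0]=87
5. P2: store L0 := 64  bus=[BusUpgr]  L0: P0=I P1=I P2=M  mem[L0]=87
6. P0: store L1 := 91  bus=[BusRdX]  L1: P0=M P1=I P2=I  mem[L1]=10
7. P1: store L0 := 61  bus=[BusRdX,Flush]  L0: P0=I P1=M P2=I  mem[L0]=64
8. P0: load  L0  bus=[BusRd,Flush]  L0: P0=S P1=S P2=I  mem[L0]=61
9. P0: store L1 := 83  bus=[-]  L1: P0=M P1=I P2=I  mem[L1]=10
10. P1: store L0 := 3  bus=[BusUpgr]  L0: P0=I P1=M P2=I  mem[L0]=61
11. P1: load  L0  bus=[-]  L0: P0=I P1=M P2=I  mem[L0]=61
12. P0: store L1 := 56  bus=[-]  L1: P0=M P1=I P2=I  mem[L1]=10
13. P2: store L0 := 66  bus=[BusRdX,Flush]  L0: P0=I P1=I P2=M  mem[L0]=3
14. P0: store L0 := 32  bus=[BusRdX,Flush]  L0: P0=M P1=I P2=I  mem[L0]=66
15. P2: load  L1  bus=[BusRd,Flush]  L1: P0=S P1=I P2=S  mem[L1]=56
16. P1: load  L0  bus=[BusRd,Flush]  L0: P0=S P1=S P2=I  mem[L0]=32
17. P1: load  L0  bus=[-]  L0: P0=S P1=S P2=I  mem[L0]=32
18. P0: store L0 := 94  bus=[BusUpgr]  L0: P0=M P1=I P2=I  mem[L0]=32
19. P1: load  L0  bus=[BusRd,Flush]  L0: P0=S P1=S P2=I  mem[L0]=94
20. P2: load  L1  bus=[-]  L1: P0=S P1=I P2=S  mem[L1]=56
21. P0: store L0 := 88  bus=[BusUpgr]  L0: P0=M P1=I P2=I  mem[L0]=94
22. P0: load  L0  bus=[-]  L0: P0=M P1=I P2=I  mem[L0]=94
23. P0: load  L0  bus=[-]  L0: P0=M P1=I P2=I  mem[L0]=94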